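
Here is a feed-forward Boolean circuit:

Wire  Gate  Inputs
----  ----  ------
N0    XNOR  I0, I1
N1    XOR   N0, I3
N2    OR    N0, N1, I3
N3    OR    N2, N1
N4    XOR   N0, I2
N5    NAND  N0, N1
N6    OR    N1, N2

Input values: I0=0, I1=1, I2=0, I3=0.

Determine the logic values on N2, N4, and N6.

N0 = I0 XNOR I1 = 0 XNOR 1 = 0
N1 = N0 XOR I3 = 0 XOR 0 = 0
N2 = N0 OR N1 OR I3 = 0 OR 0 OR 0 = 0
N4 = N0 XOR I2 = 0 XOR 0 = 0
N6 = N1 OR N2 = 0 OR 0 = 0

N2 = 0; N4 = 0; N6 = 0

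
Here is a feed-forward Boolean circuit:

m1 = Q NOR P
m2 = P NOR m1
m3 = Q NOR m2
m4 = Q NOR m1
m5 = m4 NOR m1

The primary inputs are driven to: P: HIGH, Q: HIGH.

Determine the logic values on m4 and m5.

m4 = LOW; m5 = HIGH

m1 = Q NOR P = HIGH NOR HIGH = LOW
m4 = Q NOR m1 = HIGH NOR LOW = LOW
m5 = m4 NOR m1 = LOW NOR LOW = HIGH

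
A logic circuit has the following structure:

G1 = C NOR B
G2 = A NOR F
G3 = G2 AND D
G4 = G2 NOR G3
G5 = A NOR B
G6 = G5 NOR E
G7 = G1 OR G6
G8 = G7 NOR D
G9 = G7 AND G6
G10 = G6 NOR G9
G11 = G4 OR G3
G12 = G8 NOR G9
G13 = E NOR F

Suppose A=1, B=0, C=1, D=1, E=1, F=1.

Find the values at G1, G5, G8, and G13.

G1 = 0  G5 = 0  G8 = 0  G13 = 0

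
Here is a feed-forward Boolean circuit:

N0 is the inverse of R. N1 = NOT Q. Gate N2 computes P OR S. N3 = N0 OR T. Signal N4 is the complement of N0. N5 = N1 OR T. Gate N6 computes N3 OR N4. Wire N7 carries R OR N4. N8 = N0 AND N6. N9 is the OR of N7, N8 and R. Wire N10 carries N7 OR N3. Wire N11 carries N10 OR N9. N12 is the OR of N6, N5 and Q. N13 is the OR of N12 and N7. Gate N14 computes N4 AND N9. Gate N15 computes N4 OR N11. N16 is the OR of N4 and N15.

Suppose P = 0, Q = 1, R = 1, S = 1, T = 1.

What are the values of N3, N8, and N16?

N0 = NOT R = NOT 1 = 0
N3 = N0 OR T = 0 OR 1 = 1
N4 = NOT N0 = NOT 0 = 1
N6 = N3 OR N4 = 1 OR 1 = 1
N7 = R OR N4 = 1 OR 1 = 1
N8 = N0 AND N6 = 0 AND 1 = 0
N9 = N7 OR N8 OR R = 1 OR 0 OR 1 = 1
N10 = N7 OR N3 = 1 OR 1 = 1
N11 = N10 OR N9 = 1 OR 1 = 1
N15 = N4 OR N11 = 1 OR 1 = 1
N16 = N4 OR N15 = 1 OR 1 = 1

N3 = 1, N8 = 0, N16 = 1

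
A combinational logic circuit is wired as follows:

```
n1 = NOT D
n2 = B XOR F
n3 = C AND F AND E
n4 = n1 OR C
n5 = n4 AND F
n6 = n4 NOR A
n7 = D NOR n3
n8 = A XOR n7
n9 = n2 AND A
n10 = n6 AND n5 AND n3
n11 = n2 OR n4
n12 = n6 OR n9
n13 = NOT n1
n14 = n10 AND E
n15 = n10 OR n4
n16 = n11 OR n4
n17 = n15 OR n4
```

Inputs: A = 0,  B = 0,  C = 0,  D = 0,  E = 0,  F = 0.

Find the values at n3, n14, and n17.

n1 = NOT D = NOT 0 = 1
n3 = C AND F AND E = 0 AND 0 AND 0 = 0
n4 = n1 OR C = 1 OR 0 = 1
n5 = n4 AND F = 1 AND 0 = 0
n6 = n4 NOR A = 1 NOR 0 = 0
n10 = n6 AND n5 AND n3 = 0 AND 0 AND 0 = 0
n14 = n10 AND E = 0 AND 0 = 0
n15 = n10 OR n4 = 0 OR 1 = 1
n17 = n15 OR n4 = 1 OR 1 = 1

n3 = 0, n14 = 0, n17 = 1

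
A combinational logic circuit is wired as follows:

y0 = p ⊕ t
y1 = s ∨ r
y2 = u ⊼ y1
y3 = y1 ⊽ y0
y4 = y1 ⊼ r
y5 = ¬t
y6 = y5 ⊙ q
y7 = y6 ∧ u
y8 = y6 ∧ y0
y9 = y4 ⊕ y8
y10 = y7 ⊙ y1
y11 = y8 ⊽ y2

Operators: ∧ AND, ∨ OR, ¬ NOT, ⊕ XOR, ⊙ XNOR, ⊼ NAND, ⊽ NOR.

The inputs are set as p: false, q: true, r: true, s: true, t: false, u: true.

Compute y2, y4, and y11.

y0 = p XOR t = false XOR false = false
y1 = s OR r = true OR true = true
y2 = u NAND y1 = true NAND true = false
y4 = y1 NAND r = true NAND true = false
y5 = NOT t = NOT false = true
y6 = y5 XNOR q = true XNOR true = true
y8 = y6 AND y0 = true AND false = false
y11 = y8 NOR y2 = false NOR false = true

y2 = false  y4 = false  y11 = true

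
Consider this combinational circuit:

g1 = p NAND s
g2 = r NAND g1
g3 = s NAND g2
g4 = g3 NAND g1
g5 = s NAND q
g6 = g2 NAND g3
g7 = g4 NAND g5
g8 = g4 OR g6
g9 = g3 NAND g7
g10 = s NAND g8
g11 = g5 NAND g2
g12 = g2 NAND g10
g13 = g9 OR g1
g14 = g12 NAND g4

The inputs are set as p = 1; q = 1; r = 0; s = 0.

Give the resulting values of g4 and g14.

g1 = p NAND s = 1 NAND 0 = 1
g2 = r NAND g1 = 0 NAND 1 = 1
g3 = s NAND g2 = 0 NAND 1 = 1
g4 = g3 NAND g1 = 1 NAND 1 = 0
g6 = g2 NAND g3 = 1 NAND 1 = 0
g8 = g4 OR g6 = 0 OR 0 = 0
g10 = s NAND g8 = 0 NAND 0 = 1
g12 = g2 NAND g10 = 1 NAND 1 = 0
g14 = g12 NAND g4 = 0 NAND 0 = 1

g4 = 0, g14 = 1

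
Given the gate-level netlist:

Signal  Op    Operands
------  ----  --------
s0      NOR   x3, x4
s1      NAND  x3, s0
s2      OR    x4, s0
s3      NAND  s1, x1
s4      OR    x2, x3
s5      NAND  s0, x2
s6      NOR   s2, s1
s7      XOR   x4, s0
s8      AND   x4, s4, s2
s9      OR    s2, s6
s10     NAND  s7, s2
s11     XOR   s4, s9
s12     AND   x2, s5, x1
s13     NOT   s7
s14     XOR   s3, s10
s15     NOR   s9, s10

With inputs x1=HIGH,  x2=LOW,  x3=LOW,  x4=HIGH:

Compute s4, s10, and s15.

s4 = LOW, s10 = LOW, s15 = LOW

s0 = x3 NOR x4 = LOW NOR HIGH = LOW
s1 = x3 NAND s0 = LOW NAND LOW = HIGH
s2 = x4 OR s0 = HIGH OR LOW = HIGH
s4 = x2 OR x3 = LOW OR LOW = LOW
s6 = s2 NOR s1 = HIGH NOR HIGH = LOW
s7 = x4 XOR s0 = HIGH XOR LOW = HIGH
s9 = s2 OR s6 = HIGH OR LOW = HIGH
s10 = s7 NAND s2 = HIGH NAND HIGH = LOW
s15 = s9 NOR s10 = HIGH NOR LOW = LOW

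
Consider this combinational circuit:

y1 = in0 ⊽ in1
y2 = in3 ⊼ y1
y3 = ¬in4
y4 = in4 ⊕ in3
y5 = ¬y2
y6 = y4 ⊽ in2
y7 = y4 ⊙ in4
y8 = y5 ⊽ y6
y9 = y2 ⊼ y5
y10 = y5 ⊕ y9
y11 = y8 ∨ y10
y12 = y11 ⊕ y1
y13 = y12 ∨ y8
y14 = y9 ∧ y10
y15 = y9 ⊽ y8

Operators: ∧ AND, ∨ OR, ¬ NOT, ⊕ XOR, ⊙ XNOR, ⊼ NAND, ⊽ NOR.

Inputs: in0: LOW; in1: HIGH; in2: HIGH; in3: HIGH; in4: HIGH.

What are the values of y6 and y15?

y6 = LOW, y15 = LOW

y1 = in0 NOR in1 = LOW NOR HIGH = LOW
y2 = in3 NAND y1 = HIGH NAND LOW = HIGH
y4 = in4 XOR in3 = HIGH XOR HIGH = LOW
y5 = NOT y2 = NOT HIGH = LOW
y6 = y4 NOR in2 = LOW NOR HIGH = LOW
y8 = y5 NOR y6 = LOW NOR LOW = HIGH
y9 = y2 NAND y5 = HIGH NAND LOW = HIGH
y15 = y9 NOR y8 = HIGH NOR HIGH = LOW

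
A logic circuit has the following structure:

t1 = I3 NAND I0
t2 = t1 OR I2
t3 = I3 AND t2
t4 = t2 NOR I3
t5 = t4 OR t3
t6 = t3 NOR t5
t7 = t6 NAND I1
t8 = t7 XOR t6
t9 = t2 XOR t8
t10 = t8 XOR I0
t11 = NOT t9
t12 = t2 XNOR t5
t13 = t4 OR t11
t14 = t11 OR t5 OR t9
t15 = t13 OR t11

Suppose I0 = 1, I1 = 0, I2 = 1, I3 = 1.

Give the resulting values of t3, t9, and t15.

t3 = 1, t9 = 0, t15 = 1

t1 = I3 NAND I0 = 1 NAND 1 = 0
t2 = t1 OR I2 = 0 OR 1 = 1
t3 = I3 AND t2 = 1 AND 1 = 1
t4 = t2 NOR I3 = 1 NOR 1 = 0
t5 = t4 OR t3 = 0 OR 1 = 1
t6 = t3 NOR t5 = 1 NOR 1 = 0
t7 = t6 NAND I1 = 0 NAND 0 = 1
t8 = t7 XOR t6 = 1 XOR 0 = 1
t9 = t2 XOR t8 = 1 XOR 1 = 0
t11 = NOT t9 = NOT 0 = 1
t13 = t4 OR t11 = 0 OR 1 = 1
t15 = t13 OR t11 = 1 OR 1 = 1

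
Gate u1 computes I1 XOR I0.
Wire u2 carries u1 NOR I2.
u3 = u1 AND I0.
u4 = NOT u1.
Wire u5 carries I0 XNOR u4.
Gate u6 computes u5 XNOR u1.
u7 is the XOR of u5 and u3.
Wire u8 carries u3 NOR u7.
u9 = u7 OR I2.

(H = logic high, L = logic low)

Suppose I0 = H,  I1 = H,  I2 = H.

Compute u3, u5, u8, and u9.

u3 = L; u5 = H; u8 = L; u9 = H

u1 = I1 XOR I0 = H XOR H = L
u3 = u1 AND I0 = L AND H = L
u4 = NOT u1 = NOT L = H
u5 = I0 XNOR u4 = H XNOR H = H
u7 = u5 XOR u3 = H XOR L = H
u8 = u3 NOR u7 = L NOR H = L
u9 = u7 OR I2 = H OR H = H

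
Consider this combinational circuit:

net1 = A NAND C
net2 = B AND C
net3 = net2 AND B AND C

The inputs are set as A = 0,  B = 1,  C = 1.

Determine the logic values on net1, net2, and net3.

net1 = 1, net2 = 1, net3 = 1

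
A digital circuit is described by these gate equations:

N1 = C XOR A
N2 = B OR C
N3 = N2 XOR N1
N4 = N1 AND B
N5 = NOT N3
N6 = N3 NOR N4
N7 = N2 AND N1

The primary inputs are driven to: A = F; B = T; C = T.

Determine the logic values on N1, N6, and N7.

N1 = T  N6 = F  N7 = T

N1 = C XOR A = T XOR F = T
N2 = B OR C = T OR T = T
N3 = N2 XOR N1 = T XOR T = F
N4 = N1 AND B = T AND T = T
N6 = N3 NOR N4 = F NOR T = F
N7 = N2 AND N1 = T AND T = T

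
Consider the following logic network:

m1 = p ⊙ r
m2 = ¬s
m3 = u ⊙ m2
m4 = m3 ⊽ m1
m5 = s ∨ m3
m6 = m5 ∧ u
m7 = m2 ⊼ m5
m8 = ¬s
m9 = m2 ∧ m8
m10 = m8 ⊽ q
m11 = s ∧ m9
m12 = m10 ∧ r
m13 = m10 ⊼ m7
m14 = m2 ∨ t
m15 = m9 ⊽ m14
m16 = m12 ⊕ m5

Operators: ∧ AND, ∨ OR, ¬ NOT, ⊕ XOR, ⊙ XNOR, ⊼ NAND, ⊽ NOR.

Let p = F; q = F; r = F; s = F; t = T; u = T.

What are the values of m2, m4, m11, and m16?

m2 = T, m4 = F, m11 = F, m16 = T

m1 = p XNOR r = F XNOR F = T
m2 = NOT s = NOT F = T
m3 = u XNOR m2 = T XNOR T = T
m4 = m3 NOR m1 = T NOR T = F
m5 = s OR m3 = F OR T = T
m8 = NOT s = NOT F = T
m9 = m2 AND m8 = T AND T = T
m10 = m8 NOR q = T NOR F = F
m11 = s AND m9 = F AND T = F
m12 = m10 AND r = F AND F = F
m16 = m12 XOR m5 = F XOR T = T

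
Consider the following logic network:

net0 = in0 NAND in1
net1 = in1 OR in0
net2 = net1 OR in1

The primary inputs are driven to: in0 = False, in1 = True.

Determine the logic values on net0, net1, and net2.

net0 = in0 NAND in1 = False NAND True = True
net1 = in1 OR in0 = True OR False = True
net2 = net1 OR in1 = True OR True = True

net0 = True; net1 = True; net2 = True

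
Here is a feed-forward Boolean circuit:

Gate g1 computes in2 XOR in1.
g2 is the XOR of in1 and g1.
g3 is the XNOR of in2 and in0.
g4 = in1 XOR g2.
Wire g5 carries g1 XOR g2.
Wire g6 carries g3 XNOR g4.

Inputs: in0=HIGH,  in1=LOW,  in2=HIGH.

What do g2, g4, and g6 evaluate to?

g2 = HIGH, g4 = HIGH, g6 = HIGH

g1 = in2 XOR in1 = HIGH XOR LOW = HIGH
g2 = in1 XOR g1 = LOW XOR HIGH = HIGH
g3 = in2 XNOR in0 = HIGH XNOR HIGH = HIGH
g4 = in1 XOR g2 = LOW XOR HIGH = HIGH
g6 = g3 XNOR g4 = HIGH XNOR HIGH = HIGH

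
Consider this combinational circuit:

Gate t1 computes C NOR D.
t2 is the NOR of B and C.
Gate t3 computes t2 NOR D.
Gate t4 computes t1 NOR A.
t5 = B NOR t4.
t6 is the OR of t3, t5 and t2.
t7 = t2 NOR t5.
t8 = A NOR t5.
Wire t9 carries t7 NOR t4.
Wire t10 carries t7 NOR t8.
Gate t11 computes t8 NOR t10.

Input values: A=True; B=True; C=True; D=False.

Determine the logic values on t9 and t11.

t9 = False, t11 = True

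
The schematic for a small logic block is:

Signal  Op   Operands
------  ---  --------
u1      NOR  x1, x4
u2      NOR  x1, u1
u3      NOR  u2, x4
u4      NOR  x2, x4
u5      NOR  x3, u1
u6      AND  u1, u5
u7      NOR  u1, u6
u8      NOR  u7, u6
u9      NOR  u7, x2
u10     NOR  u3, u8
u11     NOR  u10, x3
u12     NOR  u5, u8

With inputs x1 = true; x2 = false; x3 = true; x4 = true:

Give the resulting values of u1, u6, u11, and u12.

u1 = x1 NOR x4 = true NOR true = false
u2 = x1 NOR u1 = true NOR false = false
u3 = u2 NOR x4 = false NOR true = false
u5 = x3 NOR u1 = true NOR false = false
u6 = u1 AND u5 = false AND false = false
u7 = u1 NOR u6 = false NOR false = true
u8 = u7 NOR u6 = true NOR false = false
u10 = u3 NOR u8 = false NOR false = true
u11 = u10 NOR x3 = true NOR true = false
u12 = u5 NOR u8 = false NOR false = true

u1 = false, u6 = false, u11 = false, u12 = true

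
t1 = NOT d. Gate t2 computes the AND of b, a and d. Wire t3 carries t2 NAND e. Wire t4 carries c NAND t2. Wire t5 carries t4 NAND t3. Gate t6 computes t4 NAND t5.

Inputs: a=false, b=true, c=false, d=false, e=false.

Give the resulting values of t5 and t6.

t5 = false, t6 = true

t2 = b AND a AND d = true AND false AND false = false
t3 = t2 NAND e = false NAND false = true
t4 = c NAND t2 = false NAND false = true
t5 = t4 NAND t3 = true NAND true = false
t6 = t4 NAND t5 = true NAND false = true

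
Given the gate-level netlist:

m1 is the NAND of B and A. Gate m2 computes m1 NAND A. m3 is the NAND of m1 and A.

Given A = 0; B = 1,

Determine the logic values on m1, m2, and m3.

m1 = 1; m2 = 1; m3 = 1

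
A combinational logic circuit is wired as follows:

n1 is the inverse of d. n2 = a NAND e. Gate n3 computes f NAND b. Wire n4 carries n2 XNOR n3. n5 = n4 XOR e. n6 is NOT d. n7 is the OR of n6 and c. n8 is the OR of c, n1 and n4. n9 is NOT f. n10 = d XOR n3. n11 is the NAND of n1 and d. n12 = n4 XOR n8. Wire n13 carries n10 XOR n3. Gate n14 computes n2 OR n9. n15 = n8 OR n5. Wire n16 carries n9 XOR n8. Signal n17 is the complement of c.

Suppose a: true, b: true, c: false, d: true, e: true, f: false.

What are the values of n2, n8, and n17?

n2 = false, n8 = false, n17 = true

n1 = NOT d = NOT true = false
n2 = a NAND e = true NAND true = false
n3 = f NAND b = false NAND true = true
n4 = n2 XNOR n3 = false XNOR true = false
n8 = c OR n1 OR n4 = false OR false OR false = false
n17 = NOT c = NOT false = true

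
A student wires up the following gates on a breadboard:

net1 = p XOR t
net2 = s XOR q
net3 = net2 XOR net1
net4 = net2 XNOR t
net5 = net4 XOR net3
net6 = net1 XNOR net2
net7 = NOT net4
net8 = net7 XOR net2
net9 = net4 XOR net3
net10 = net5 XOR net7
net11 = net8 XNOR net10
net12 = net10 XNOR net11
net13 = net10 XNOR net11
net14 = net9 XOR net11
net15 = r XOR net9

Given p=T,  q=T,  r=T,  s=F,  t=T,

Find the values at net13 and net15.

net13 = T  net15 = T

net1 = p XOR t = T XOR T = F
net2 = s XOR q = F XOR T = T
net3 = net2 XOR net1 = T XOR F = T
net4 = net2 XNOR t = T XNOR T = T
net5 = net4 XOR net3 = T XOR T = F
net7 = NOT net4 = NOT T = F
net8 = net7 XOR net2 = F XOR T = T
net9 = net4 XOR net3 = T XOR T = F
net10 = net5 XOR net7 = F XOR F = F
net11 = net8 XNOR net10 = T XNOR F = F
net13 = net10 XNOR net11 = F XNOR F = T
net15 = r XOR net9 = T XOR F = T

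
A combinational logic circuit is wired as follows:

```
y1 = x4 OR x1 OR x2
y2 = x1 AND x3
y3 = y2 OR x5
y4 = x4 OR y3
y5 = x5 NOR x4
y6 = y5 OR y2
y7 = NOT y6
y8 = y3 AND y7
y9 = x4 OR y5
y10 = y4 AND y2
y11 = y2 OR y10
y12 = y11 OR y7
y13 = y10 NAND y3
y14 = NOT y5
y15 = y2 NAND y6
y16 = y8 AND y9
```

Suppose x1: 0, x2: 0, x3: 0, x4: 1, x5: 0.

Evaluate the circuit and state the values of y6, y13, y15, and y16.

y2 = x1 AND x3 = 0 AND 0 = 0
y3 = y2 OR x5 = 0 OR 0 = 0
y4 = x4 OR y3 = 1 OR 0 = 1
y5 = x5 NOR x4 = 0 NOR 1 = 0
y6 = y5 OR y2 = 0 OR 0 = 0
y7 = NOT y6 = NOT 0 = 1
y8 = y3 AND y7 = 0 AND 1 = 0
y9 = x4 OR y5 = 1 OR 0 = 1
y10 = y4 AND y2 = 1 AND 0 = 0
y13 = y10 NAND y3 = 0 NAND 0 = 1
y15 = y2 NAND y6 = 0 NAND 0 = 1
y16 = y8 AND y9 = 0 AND 1 = 0

y6 = 0  y13 = 1  y15 = 1  y16 = 0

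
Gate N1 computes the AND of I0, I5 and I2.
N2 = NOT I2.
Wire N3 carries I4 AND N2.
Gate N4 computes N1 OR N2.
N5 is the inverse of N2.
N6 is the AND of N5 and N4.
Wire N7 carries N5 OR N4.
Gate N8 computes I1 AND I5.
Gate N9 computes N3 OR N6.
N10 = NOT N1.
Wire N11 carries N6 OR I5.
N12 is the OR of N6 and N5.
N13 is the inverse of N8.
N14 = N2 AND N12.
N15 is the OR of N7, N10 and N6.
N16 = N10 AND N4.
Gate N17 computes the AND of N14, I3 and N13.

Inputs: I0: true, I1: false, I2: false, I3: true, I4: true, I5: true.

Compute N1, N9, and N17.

N1 = false, N9 = true, N17 = false

N1 = I0 AND I5 AND I2 = true AND true AND false = false
N2 = NOT I2 = NOT false = true
N3 = I4 AND N2 = true AND true = true
N4 = N1 OR N2 = false OR true = true
N5 = NOT N2 = NOT true = false
N6 = N5 AND N4 = false AND true = false
N8 = I1 AND I5 = false AND true = false
N9 = N3 OR N6 = true OR false = true
N12 = N6 OR N5 = false OR false = false
N13 = NOT N8 = NOT false = true
N14 = N2 AND N12 = true AND false = false
N17 = N14 AND I3 AND N13 = false AND true AND true = false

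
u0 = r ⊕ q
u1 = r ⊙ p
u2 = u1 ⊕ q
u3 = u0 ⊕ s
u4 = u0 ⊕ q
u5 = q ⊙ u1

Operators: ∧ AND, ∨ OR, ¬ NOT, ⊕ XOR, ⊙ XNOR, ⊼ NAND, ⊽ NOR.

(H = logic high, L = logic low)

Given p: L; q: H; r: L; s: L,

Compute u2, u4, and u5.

u0 = r XOR q = L XOR H = H
u1 = r XNOR p = L XNOR L = H
u2 = u1 XOR q = H XOR H = L
u4 = u0 XOR q = H XOR H = L
u5 = q XNOR u1 = H XNOR H = H

u2 = L, u4 = L, u5 = H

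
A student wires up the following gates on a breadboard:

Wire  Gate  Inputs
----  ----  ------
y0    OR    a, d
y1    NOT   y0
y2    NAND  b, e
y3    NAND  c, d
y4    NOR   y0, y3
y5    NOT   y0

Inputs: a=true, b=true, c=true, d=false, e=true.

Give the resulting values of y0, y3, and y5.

y0 = true, y3 = true, y5 = false

y0 = a OR d = true OR false = true
y3 = c NAND d = true NAND false = true
y5 = NOT y0 = NOT true = false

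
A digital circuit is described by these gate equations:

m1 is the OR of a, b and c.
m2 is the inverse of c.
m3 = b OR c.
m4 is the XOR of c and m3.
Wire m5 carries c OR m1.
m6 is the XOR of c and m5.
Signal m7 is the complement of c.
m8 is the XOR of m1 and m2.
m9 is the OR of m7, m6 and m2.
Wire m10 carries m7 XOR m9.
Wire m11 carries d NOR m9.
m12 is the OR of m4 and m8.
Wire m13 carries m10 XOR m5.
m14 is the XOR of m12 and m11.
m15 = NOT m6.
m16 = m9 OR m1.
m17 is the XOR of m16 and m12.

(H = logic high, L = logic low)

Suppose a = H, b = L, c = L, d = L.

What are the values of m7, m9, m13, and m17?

m1 = a OR b OR c = H OR L OR L = H
m2 = NOT c = NOT L = H
m3 = b OR c = L OR L = L
m4 = c XOR m3 = L XOR L = L
m5 = c OR m1 = L OR H = H
m6 = c XOR m5 = L XOR H = H
m7 = NOT c = NOT L = H
m8 = m1 XOR m2 = H XOR H = L
m9 = m7 OR m6 OR m2 = H OR H OR H = H
m10 = m7 XOR m9 = H XOR H = L
m12 = m4 OR m8 = L OR L = L
m13 = m10 XOR m5 = L XOR H = H
m16 = m9 OR m1 = H OR H = H
m17 = m16 XOR m12 = H XOR L = H

m7 = H, m9 = H, m13 = H, m17 = H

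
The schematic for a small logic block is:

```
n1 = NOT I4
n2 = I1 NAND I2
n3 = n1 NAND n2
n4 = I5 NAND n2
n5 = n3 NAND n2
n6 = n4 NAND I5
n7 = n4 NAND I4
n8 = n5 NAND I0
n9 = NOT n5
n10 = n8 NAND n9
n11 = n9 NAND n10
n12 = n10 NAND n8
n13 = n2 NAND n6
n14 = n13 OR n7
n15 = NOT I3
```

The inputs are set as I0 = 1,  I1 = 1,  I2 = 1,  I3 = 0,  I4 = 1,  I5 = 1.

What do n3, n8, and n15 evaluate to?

n3 = 1; n8 = 0; n15 = 1

n1 = NOT I4 = NOT 1 = 0
n2 = I1 NAND I2 = 1 NAND 1 = 0
n3 = n1 NAND n2 = 0 NAND 0 = 1
n5 = n3 NAND n2 = 1 NAND 0 = 1
n8 = n5 NAND I0 = 1 NAND 1 = 0
n15 = NOT I3 = NOT 0 = 1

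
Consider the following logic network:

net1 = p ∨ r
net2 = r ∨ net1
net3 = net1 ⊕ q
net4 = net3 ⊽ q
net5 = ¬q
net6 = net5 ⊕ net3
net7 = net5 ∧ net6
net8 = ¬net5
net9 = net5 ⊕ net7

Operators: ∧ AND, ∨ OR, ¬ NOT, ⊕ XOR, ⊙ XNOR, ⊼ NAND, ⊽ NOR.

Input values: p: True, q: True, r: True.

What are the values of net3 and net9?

net3 = False, net9 = False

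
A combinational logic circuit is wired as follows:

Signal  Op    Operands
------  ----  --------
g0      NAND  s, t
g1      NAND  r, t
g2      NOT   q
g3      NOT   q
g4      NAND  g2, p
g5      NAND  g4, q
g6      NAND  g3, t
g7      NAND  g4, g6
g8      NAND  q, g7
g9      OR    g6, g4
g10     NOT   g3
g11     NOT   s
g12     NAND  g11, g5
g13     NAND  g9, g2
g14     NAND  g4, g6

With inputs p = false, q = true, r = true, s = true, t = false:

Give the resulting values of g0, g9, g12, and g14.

g0 = true  g9 = true  g12 = true  g14 = false

g0 = s NAND t = true NAND false = true
g2 = NOT q = NOT true = false
g3 = NOT q = NOT true = false
g4 = g2 NAND p = false NAND false = true
g5 = g4 NAND q = true NAND true = false
g6 = g3 NAND t = false NAND false = true
g9 = g6 OR g4 = true OR true = true
g11 = NOT s = NOT true = false
g12 = g11 NAND g5 = false NAND false = true
g14 = g4 NAND g6 = true NAND true = false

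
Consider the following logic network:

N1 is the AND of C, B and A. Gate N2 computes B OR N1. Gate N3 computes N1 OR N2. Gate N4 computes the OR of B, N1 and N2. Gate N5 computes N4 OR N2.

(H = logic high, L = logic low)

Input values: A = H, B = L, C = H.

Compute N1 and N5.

N1 = L; N5 = L

N1 = C AND B AND A = H AND L AND H = L
N2 = B OR N1 = L OR L = L
N4 = B OR N1 OR N2 = L OR L OR L = L
N5 = N4 OR N2 = L OR L = L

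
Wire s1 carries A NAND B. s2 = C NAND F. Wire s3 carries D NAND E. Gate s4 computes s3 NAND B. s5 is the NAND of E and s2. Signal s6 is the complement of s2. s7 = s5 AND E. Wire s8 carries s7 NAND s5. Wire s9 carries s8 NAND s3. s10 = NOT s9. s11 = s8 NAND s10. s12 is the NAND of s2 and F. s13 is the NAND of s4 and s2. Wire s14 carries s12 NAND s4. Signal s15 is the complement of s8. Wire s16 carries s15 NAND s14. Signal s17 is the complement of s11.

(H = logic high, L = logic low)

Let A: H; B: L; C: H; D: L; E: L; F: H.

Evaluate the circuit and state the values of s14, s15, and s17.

s2 = C NAND F = H NAND H = L
s3 = D NAND E = L NAND L = H
s4 = s3 NAND B = H NAND L = H
s5 = E NAND s2 = L NAND L = H
s7 = s5 AND E = H AND L = L
s8 = s7 NAND s5 = L NAND H = H
s9 = s8 NAND s3 = H NAND H = L
s10 = NOT s9 = NOT L = H
s11 = s8 NAND s10 = H NAND H = L
s12 = s2 NAND F = L NAND H = H
s14 = s12 NAND s4 = H NAND H = L
s15 = NOT s8 = NOT H = L
s17 = NOT s11 = NOT L = H

s14 = L, s15 = L, s17 = H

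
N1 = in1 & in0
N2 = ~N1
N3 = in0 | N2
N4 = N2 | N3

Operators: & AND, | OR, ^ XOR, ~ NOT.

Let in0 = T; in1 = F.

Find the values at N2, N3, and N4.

N1 = in1 AND in0 = F AND T = F
N2 = NOT N1 = NOT F = T
N3 = in0 OR N2 = T OR T = T
N4 = N2 OR N3 = T OR T = T

N2 = T, N3 = T, N4 = T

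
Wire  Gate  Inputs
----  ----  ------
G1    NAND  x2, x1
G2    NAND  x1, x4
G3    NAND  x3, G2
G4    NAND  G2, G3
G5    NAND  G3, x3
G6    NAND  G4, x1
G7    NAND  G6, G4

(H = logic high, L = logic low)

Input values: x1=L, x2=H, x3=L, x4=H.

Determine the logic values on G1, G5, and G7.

G1 = x2 NAND x1 = H NAND L = H
G2 = x1 NAND x4 = L NAND H = H
G3 = x3 NAND G2 = L NAND H = H
G4 = G2 NAND G3 = H NAND H = L
G5 = G3 NAND x3 = H NAND L = H
G6 = G4 NAND x1 = L NAND L = H
G7 = G6 NAND G4 = H NAND L = H

G1 = H; G5 = H; G7 = H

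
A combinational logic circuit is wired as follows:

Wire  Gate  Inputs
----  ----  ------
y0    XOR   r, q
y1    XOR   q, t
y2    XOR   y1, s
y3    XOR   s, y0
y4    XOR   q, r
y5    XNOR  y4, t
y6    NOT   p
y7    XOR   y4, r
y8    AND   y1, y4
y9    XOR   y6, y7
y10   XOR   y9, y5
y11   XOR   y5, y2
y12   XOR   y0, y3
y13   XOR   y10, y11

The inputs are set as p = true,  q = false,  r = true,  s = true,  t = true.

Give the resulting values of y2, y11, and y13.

y1 = q XOR t = false XOR true = true
y2 = y1 XOR s = true XOR true = false
y4 = q XOR r = false XOR true = true
y5 = y4 XNOR t = true XNOR true = true
y6 = NOT p = NOT true = false
y7 = y4 XOR r = true XOR true = false
y9 = y6 XOR y7 = false XOR false = false
y10 = y9 XOR y5 = false XOR true = true
y11 = y5 XOR y2 = true XOR false = true
y13 = y10 XOR y11 = true XOR true = false

y2 = false  y11 = true  y13 = false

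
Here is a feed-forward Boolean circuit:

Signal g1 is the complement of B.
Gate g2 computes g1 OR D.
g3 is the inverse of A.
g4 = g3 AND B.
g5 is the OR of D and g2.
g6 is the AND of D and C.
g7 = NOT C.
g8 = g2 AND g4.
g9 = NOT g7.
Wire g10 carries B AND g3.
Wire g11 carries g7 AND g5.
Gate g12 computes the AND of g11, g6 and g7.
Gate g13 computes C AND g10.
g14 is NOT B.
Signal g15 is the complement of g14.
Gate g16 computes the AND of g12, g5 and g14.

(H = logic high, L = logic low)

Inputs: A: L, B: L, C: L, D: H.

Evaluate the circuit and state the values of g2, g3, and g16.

g2 = H, g3 = H, g16 = L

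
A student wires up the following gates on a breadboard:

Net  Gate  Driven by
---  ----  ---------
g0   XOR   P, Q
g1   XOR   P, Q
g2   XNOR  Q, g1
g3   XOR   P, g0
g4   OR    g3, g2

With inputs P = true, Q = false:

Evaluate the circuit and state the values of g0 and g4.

g0 = true  g4 = false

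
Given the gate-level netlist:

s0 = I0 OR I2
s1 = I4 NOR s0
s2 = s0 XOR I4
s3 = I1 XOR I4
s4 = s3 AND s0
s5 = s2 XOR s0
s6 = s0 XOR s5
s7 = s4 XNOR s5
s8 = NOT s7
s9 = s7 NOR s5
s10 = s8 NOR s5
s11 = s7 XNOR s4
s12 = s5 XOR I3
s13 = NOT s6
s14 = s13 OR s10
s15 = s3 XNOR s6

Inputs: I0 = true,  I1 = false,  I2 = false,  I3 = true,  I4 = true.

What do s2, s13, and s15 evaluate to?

s2 = false; s13 = true; s15 = false

s0 = I0 OR I2 = true OR false = true
s2 = s0 XOR I4 = true XOR true = false
s3 = I1 XOR I4 = false XOR true = true
s5 = s2 XOR s0 = false XOR true = true
s6 = s0 XOR s5 = true XOR true = false
s13 = NOT s6 = NOT false = true
s15 = s3 XNOR s6 = true XNOR false = false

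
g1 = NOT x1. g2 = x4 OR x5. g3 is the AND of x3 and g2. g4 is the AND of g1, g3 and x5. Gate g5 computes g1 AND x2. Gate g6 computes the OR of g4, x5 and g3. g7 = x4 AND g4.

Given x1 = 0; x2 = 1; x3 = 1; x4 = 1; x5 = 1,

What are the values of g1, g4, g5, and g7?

g1 = NOT x1 = NOT 0 = 1
g2 = x4 OR x5 = 1 OR 1 = 1
g3 = x3 AND g2 = 1 AND 1 = 1
g4 = g1 AND g3 AND x5 = 1 AND 1 AND 1 = 1
g5 = g1 AND x2 = 1 AND 1 = 1
g7 = x4 AND g4 = 1 AND 1 = 1

g1 = 1, g4 = 1, g5 = 1, g7 = 1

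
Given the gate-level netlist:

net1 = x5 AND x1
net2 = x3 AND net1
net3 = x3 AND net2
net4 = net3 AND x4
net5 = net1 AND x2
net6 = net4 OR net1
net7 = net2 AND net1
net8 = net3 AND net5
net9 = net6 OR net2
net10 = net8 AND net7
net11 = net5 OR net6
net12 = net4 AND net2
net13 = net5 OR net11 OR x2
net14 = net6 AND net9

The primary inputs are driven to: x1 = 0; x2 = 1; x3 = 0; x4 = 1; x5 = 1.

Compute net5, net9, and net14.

net5 = 0; net9 = 0; net14 = 0

net1 = x5 AND x1 = 1 AND 0 = 0
net2 = x3 AND net1 = 0 AND 0 = 0
net3 = x3 AND net2 = 0 AND 0 = 0
net4 = net3 AND x4 = 0 AND 1 = 0
net5 = net1 AND x2 = 0 AND 1 = 0
net6 = net4 OR net1 = 0 OR 0 = 0
net9 = net6 OR net2 = 0 OR 0 = 0
net14 = net6 AND net9 = 0 AND 0 = 0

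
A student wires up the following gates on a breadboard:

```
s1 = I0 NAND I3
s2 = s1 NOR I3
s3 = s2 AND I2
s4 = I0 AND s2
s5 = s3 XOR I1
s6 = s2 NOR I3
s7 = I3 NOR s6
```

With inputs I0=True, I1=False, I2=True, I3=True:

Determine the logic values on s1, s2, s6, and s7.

s1 = False  s2 = False  s6 = False  s7 = False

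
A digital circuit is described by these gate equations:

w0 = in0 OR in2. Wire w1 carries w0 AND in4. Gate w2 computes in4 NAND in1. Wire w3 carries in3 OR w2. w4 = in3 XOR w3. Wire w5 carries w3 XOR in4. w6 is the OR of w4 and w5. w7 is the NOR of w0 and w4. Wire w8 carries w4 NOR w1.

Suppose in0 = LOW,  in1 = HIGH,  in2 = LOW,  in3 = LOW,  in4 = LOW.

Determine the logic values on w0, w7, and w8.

w0 = LOW, w7 = LOW, w8 = LOW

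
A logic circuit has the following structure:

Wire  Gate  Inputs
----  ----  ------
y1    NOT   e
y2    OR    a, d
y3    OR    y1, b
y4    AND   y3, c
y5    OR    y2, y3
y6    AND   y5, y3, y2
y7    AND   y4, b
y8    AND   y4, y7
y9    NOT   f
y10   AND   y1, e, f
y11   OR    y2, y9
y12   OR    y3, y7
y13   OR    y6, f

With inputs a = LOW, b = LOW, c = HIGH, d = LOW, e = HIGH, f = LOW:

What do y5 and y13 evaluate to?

y1 = NOT e = NOT HIGH = LOW
y2 = a OR d = LOW OR LOW = LOW
y3 = y1 OR b = LOW OR LOW = LOW
y5 = y2 OR y3 = LOW OR LOW = LOW
y6 = y5 AND y3 AND y2 = LOW AND LOW AND LOW = LOW
y13 = y6 OR f = LOW OR LOW = LOW

y5 = LOW; y13 = LOW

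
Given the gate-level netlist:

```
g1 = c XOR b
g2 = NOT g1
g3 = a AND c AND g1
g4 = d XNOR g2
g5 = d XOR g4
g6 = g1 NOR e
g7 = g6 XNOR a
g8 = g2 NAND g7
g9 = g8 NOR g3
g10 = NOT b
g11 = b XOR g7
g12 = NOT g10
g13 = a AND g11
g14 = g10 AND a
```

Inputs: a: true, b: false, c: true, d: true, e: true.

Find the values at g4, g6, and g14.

g1 = c XOR b = true XOR false = true
g2 = NOT g1 = NOT true = false
g4 = d XNOR g2 = true XNOR false = false
g6 = g1 NOR e = true NOR true = false
g10 = NOT b = NOT false = true
g14 = g10 AND a = true AND true = true

g4 = false, g6 = false, g14 = true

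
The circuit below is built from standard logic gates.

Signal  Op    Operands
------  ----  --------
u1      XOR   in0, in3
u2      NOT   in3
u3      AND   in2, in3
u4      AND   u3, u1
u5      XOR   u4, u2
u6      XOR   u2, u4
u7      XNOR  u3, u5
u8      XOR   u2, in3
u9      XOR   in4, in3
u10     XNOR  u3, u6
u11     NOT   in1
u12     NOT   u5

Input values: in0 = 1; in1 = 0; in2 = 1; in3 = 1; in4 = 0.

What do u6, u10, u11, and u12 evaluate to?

u6 = 0, u10 = 0, u11 = 1, u12 = 1

u1 = in0 XOR in3 = 1 XOR 1 = 0
u2 = NOT in3 = NOT 1 = 0
u3 = in2 AND in3 = 1 AND 1 = 1
u4 = u3 AND u1 = 1 AND 0 = 0
u5 = u4 XOR u2 = 0 XOR 0 = 0
u6 = u2 XOR u4 = 0 XOR 0 = 0
u10 = u3 XNOR u6 = 1 XNOR 0 = 0
u11 = NOT in1 = NOT 0 = 1
u12 = NOT u5 = NOT 0 = 1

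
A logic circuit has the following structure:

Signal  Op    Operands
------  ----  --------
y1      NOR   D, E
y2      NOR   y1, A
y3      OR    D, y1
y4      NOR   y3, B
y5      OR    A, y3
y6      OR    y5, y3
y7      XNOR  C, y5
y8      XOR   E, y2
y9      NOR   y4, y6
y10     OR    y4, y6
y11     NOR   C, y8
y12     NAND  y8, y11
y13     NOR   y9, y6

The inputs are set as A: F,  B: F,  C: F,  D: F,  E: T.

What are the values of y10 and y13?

y1 = D NOR E = F NOR T = F
y3 = D OR y1 = F OR F = F
y4 = y3 NOR B = F NOR F = T
y5 = A OR y3 = F OR F = F
y6 = y5 OR y3 = F OR F = F
y9 = y4 NOR y6 = T NOR F = F
y10 = y4 OR y6 = T OR F = T
y13 = y9 NOR y6 = F NOR F = T

y10 = T, y13 = T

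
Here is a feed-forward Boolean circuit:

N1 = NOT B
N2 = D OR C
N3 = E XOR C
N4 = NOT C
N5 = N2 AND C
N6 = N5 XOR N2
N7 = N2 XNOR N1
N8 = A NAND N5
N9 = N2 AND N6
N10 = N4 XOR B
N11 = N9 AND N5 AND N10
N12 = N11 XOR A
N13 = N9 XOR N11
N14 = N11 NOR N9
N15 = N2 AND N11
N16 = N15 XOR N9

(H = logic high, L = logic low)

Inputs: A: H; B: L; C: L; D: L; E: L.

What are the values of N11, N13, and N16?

N2 = D OR C = L OR L = L
N4 = NOT C = NOT L = H
N5 = N2 AND C = L AND L = L
N6 = N5 XOR N2 = L XOR L = L
N9 = N2 AND N6 = L AND L = L
N10 = N4 XOR B = H XOR L = H
N11 = N9 AND N5 AND N10 = L AND L AND H = L
N13 = N9 XOR N11 = L XOR L = L
N15 = N2 AND N11 = L AND L = L
N16 = N15 XOR N9 = L XOR L = L

N11 = L; N13 = L; N16 = L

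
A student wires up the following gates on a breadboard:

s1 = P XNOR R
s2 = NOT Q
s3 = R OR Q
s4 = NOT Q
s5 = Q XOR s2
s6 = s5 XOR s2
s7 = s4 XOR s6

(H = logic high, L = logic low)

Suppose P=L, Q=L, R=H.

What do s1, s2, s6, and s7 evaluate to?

s1 = L  s2 = H  s6 = L  s7 = H

s1 = P XNOR R = L XNOR H = L
s2 = NOT Q = NOT L = H
s4 = NOT Q = NOT L = H
s5 = Q XOR s2 = L XOR H = H
s6 = s5 XOR s2 = H XOR H = L
s7 = s4 XOR s6 = H XOR L = H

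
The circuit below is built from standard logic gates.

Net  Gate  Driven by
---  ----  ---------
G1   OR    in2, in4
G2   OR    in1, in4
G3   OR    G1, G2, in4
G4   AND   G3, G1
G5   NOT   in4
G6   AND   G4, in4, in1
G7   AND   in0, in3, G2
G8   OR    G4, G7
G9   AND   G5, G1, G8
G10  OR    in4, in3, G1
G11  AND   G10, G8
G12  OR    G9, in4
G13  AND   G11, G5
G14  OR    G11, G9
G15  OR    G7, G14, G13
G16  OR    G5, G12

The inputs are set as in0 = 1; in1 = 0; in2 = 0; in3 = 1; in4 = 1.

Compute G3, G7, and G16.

G1 = in2 OR in4 = 0 OR 1 = 1
G2 = in1 OR in4 = 0 OR 1 = 1
G3 = G1 OR G2 OR in4 = 1 OR 1 OR 1 = 1
G4 = G3 AND G1 = 1 AND 1 = 1
G5 = NOT in4 = NOT 1 = 0
G7 = in0 AND in3 AND G2 = 1 AND 1 AND 1 = 1
G8 = G4 OR G7 = 1 OR 1 = 1
G9 = G5 AND G1 AND G8 = 0 AND 1 AND 1 = 0
G12 = G9 OR in4 = 0 OR 1 = 1
G16 = G5 OR G12 = 0 OR 1 = 1

G3 = 1, G7 = 1, G16 = 1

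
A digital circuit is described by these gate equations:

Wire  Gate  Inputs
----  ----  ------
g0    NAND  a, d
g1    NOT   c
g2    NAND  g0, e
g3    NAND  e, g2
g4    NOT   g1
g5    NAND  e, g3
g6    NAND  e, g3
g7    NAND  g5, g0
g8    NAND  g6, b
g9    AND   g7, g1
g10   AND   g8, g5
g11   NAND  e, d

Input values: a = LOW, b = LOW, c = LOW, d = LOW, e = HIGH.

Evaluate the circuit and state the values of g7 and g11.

g0 = a NAND d = LOW NAND LOW = HIGH
g2 = g0 NAND e = HIGH NAND HIGH = LOW
g3 = e NAND g2 = HIGH NAND LOW = HIGH
g5 = e NAND g3 = HIGH NAND HIGH = LOW
g7 = g5 NAND g0 = LOW NAND HIGH = HIGH
g11 = e NAND d = HIGH NAND LOW = HIGH

g7 = HIGH, g11 = HIGH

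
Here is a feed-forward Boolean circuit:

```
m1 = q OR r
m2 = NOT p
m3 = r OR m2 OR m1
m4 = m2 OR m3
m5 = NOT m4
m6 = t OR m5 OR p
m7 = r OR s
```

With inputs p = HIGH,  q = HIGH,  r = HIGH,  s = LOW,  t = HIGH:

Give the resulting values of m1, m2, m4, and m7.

m1 = HIGH, m2 = LOW, m4 = HIGH, m7 = HIGH

m1 = q OR r = HIGH OR HIGH = HIGH
m2 = NOT p = NOT HIGH = LOW
m3 = r OR m2 OR m1 = HIGH OR LOW OR HIGH = HIGH
m4 = m2 OR m3 = LOW OR HIGH = HIGH
m7 = r OR s = HIGH OR LOW = HIGH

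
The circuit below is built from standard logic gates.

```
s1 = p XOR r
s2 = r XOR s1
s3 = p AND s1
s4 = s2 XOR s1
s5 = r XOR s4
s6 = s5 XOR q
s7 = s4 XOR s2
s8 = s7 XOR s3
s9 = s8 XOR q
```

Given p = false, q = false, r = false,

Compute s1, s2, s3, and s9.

s1 = false  s2 = false  s3 = false  s9 = false

s1 = p XOR r = false XOR false = false
s2 = r XOR s1 = false XOR false = false
s3 = p AND s1 = false AND false = false
s4 = s2 XOR s1 = false XOR false = false
s7 = s4 XOR s2 = false XOR false = false
s8 = s7 XOR s3 = false XOR false = false
s9 = s8 XOR q = false XOR false = false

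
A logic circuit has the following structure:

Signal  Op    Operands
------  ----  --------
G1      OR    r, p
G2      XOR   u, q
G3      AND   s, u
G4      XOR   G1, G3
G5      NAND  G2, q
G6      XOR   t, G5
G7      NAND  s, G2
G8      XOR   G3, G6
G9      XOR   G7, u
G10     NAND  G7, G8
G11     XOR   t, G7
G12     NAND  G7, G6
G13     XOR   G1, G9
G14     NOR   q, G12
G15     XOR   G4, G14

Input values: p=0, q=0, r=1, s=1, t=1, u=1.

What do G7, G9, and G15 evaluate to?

G1 = r OR p = 1 OR 0 = 1
G2 = u XOR q = 1 XOR 0 = 1
G3 = s AND u = 1 AND 1 = 1
G4 = G1 XOR G3 = 1 XOR 1 = 0
G5 = G2 NAND q = 1 NAND 0 = 1
G6 = t XOR G5 = 1 XOR 1 = 0
G7 = s NAND G2 = 1 NAND 1 = 0
G9 = G7 XOR u = 0 XOR 1 = 1
G12 = G7 NAND G6 = 0 NAND 0 = 1
G14 = q NOR G12 = 0 NOR 1 = 0
G15 = G4 XOR G14 = 0 XOR 0 = 0

G7 = 0  G9 = 1  G15 = 0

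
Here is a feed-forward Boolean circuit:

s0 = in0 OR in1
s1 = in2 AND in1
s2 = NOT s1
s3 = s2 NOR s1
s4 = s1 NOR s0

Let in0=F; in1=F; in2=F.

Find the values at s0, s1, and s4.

s0 = F  s1 = F  s4 = T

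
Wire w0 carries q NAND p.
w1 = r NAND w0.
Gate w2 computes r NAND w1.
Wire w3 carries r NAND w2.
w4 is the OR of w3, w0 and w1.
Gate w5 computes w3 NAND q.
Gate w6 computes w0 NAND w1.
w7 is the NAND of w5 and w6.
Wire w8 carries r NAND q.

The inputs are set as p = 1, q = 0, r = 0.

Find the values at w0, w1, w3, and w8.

w0 = q NAND p = 0 NAND 1 = 1
w1 = r NAND w0 = 0 NAND 1 = 1
w2 = r NAND w1 = 0 NAND 1 = 1
w3 = r NAND w2 = 0 NAND 1 = 1
w8 = r NAND q = 0 NAND 0 = 1

w0 = 1; w1 = 1; w3 = 1; w8 = 1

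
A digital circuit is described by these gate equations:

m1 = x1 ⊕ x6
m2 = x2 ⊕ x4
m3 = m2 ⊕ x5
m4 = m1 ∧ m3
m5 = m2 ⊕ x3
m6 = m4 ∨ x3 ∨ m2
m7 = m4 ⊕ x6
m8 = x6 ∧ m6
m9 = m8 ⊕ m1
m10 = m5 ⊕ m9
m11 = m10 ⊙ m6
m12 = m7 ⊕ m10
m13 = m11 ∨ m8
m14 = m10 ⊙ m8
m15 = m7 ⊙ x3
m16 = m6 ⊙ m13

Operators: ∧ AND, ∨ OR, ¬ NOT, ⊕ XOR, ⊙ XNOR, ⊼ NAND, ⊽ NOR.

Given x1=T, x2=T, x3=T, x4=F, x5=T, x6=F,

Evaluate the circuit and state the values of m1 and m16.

m1 = T, m16 = T

m1 = x1 XOR x6 = T XOR F = T
m2 = x2 XOR x4 = T XOR F = T
m3 = m2 XOR x5 = T XOR T = F
m4 = m1 AND m3 = T AND F = F
m5 = m2 XOR x3 = T XOR T = F
m6 = m4 OR x3 OR m2 = F OR T OR T = T
m8 = x6 AND m6 = F AND T = F
m9 = m8 XOR m1 = F XOR T = T
m10 = m5 XOR m9 = F XOR T = T
m11 = m10 XNOR m6 = T XNOR T = T
m13 = m11 OR m8 = T OR F = T
m16 = m6 XNOR m13 = T XNOR T = T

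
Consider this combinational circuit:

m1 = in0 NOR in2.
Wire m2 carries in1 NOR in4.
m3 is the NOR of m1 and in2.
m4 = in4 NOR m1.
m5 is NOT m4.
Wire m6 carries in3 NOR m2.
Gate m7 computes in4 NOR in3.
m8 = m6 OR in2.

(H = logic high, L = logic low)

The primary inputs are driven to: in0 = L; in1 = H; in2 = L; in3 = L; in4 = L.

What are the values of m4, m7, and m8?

m4 = L, m7 = H, m8 = H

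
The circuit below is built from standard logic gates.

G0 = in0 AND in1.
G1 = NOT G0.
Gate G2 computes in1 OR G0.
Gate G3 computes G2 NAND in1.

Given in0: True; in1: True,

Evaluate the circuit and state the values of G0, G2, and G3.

G0 = in0 AND in1 = True AND True = True
G2 = in1 OR G0 = True OR True = True
G3 = G2 NAND in1 = True NAND True = False

G0 = True  G2 = True  G3 = False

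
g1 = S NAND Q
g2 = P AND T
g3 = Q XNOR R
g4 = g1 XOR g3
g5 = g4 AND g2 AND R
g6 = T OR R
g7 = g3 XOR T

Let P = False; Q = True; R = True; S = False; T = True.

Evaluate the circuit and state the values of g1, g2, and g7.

g1 = S NAND Q = False NAND True = True
g2 = P AND T = False AND True = False
g3 = Q XNOR R = True XNOR True = True
g7 = g3 XOR T = True XOR True = False

g1 = True, g2 = False, g7 = False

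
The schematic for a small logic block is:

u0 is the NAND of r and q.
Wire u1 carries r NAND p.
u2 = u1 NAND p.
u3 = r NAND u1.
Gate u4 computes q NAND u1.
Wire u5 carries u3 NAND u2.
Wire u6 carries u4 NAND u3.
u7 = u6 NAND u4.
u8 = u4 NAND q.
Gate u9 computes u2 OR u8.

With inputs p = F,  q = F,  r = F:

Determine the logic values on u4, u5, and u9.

u1 = r NAND p = F NAND F = T
u2 = u1 NAND p = T NAND F = T
u3 = r NAND u1 = F NAND T = T
u4 = q NAND u1 = F NAND T = T
u5 = u3 NAND u2 = T NAND T = F
u8 = u4 NAND q = T NAND F = T
u9 = u2 OR u8 = T OR T = T

u4 = T  u5 = F  u9 = T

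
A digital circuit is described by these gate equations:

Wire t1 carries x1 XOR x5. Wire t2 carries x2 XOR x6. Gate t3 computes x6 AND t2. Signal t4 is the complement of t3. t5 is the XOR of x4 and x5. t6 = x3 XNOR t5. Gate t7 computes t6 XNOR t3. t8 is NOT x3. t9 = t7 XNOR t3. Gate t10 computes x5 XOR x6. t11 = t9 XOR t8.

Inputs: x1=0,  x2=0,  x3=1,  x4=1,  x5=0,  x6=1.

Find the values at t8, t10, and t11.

t8 = 0; t10 = 1; t11 = 1

t2 = x2 XOR x6 = 0 XOR 1 = 1
t3 = x6 AND t2 = 1 AND 1 = 1
t5 = x4 XOR x5 = 1 XOR 0 = 1
t6 = x3 XNOR t5 = 1 XNOR 1 = 1
t7 = t6 XNOR t3 = 1 XNOR 1 = 1
t8 = NOT x3 = NOT 1 = 0
t9 = t7 XNOR t3 = 1 XNOR 1 = 1
t10 = x5 XOR x6 = 0 XOR 1 = 1
t11 = t9 XOR t8 = 1 XOR 0 = 1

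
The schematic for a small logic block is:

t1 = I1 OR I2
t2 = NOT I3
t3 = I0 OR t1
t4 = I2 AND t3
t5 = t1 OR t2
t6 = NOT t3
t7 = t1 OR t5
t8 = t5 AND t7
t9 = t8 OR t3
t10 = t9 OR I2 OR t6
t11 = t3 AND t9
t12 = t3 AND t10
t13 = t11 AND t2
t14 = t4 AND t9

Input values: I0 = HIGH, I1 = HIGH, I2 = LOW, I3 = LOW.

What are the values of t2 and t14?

t1 = I1 OR I2 = HIGH OR LOW = HIGH
t2 = NOT I3 = NOT LOW = HIGH
t3 = I0 OR t1 = HIGH OR HIGH = HIGH
t4 = I2 AND t3 = LOW AND HIGH = LOW
t5 = t1 OR t2 = HIGH OR HIGH = HIGH
t7 = t1 OR t5 = HIGH OR HIGH = HIGH
t8 = t5 AND t7 = HIGH AND HIGH = HIGH
t9 = t8 OR t3 = HIGH OR HIGH = HIGH
t14 = t4 AND t9 = LOW AND HIGH = LOW

t2 = HIGH, t14 = LOW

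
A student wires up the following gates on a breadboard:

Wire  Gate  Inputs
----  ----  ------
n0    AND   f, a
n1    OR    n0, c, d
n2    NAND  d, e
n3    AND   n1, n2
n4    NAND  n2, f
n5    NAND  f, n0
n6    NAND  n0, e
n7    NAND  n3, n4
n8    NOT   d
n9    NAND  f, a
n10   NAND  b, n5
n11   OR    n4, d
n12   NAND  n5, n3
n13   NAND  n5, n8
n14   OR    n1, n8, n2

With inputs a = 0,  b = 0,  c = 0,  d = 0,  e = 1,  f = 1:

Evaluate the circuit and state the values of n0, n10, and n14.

n0 = 0, n10 = 1, n14 = 1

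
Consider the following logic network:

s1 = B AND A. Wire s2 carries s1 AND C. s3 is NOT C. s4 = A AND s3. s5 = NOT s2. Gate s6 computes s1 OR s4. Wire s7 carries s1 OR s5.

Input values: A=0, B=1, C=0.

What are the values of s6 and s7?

s6 = 0, s7 = 1

s1 = B AND A = 1 AND 0 = 0
s2 = s1 AND C = 0 AND 0 = 0
s3 = NOT C = NOT 0 = 1
s4 = A AND s3 = 0 AND 1 = 0
s5 = NOT s2 = NOT 0 = 1
s6 = s1 OR s4 = 0 OR 0 = 0
s7 = s1 OR s5 = 0 OR 1 = 1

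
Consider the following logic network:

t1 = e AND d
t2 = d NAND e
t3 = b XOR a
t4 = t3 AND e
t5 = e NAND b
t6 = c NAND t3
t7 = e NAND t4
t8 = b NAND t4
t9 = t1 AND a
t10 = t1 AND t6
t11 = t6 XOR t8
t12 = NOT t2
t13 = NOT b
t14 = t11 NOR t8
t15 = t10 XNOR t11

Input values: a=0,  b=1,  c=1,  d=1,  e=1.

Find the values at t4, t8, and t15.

t1 = e AND d = 1 AND 1 = 1
t3 = b XOR a = 1 XOR 0 = 1
t4 = t3 AND e = 1 AND 1 = 1
t6 = c NAND t3 = 1 NAND 1 = 0
t8 = b NAND t4 = 1 NAND 1 = 0
t10 = t1 AND t6 = 1 AND 0 = 0
t11 = t6 XOR t8 = 0 XOR 0 = 0
t15 = t10 XNOR t11 = 0 XNOR 0 = 1

t4 = 1  t8 = 0  t15 = 1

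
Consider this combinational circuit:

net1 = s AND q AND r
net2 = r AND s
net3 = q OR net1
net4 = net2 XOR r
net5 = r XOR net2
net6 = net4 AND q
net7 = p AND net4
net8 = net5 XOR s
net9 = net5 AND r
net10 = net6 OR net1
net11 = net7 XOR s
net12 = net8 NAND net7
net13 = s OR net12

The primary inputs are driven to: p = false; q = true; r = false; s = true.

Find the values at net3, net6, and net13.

net1 = s AND q AND r = true AND true AND false = false
net2 = r AND s = false AND true = false
net3 = q OR net1 = true OR false = true
net4 = net2 XOR r = false XOR false = false
net5 = r XOR net2 = false XOR false = false
net6 = net4 AND q = false AND true = false
net7 = p AND net4 = false AND false = false
net8 = net5 XOR s = false XOR true = true
net12 = net8 NAND net7 = true NAND false = true
net13 = s OR net12 = true OR true = true

net3 = true, net6 = false, net13 = true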